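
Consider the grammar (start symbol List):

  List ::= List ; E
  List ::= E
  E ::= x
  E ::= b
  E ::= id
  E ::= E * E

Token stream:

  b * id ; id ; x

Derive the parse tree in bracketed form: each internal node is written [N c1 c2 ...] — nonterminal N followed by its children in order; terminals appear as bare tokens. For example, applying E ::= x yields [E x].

List
List ; E
List ; E ; E
E ; E ; E
E * E ; E ; E
b * E ; E ; E
b * id ; E ; E
b * id ; id ; E
b * id ; id ; x

[List [List [List [E [E b] * [E id]]] ; [E id]] ; [E x]]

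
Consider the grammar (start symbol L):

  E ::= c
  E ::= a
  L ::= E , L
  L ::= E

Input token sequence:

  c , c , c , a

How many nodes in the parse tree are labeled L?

4

[L [E c] , [L [E c] , [L [E c] , [L [E a]]]]]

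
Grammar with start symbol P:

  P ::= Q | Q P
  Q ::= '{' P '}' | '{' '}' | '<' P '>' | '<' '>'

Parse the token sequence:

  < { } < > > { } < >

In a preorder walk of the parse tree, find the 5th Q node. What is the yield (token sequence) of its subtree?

< >

[P [Q < [P [Q { }] [P [Q < >]]] >] [P [Q { }] [P [Q < >]]]]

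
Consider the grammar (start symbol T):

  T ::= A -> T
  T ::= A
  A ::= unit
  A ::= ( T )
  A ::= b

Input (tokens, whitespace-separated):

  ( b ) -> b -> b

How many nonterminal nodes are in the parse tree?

8

[T [A ( [T [A b]] )] -> [T [A b] -> [T [A b]]]]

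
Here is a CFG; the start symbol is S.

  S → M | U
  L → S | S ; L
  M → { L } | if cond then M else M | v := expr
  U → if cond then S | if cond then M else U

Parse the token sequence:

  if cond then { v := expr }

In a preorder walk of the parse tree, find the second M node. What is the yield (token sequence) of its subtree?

v := expr

[S [U if cond then [S [M { [L [S [M v := expr]]] }]]]]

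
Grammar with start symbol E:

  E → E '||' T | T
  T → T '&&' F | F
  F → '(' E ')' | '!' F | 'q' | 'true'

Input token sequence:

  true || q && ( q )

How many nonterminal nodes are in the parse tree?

11

[E [E [T [F true]]] || [T [T [F q]] && [F ( [E [T [F q]]] )]]]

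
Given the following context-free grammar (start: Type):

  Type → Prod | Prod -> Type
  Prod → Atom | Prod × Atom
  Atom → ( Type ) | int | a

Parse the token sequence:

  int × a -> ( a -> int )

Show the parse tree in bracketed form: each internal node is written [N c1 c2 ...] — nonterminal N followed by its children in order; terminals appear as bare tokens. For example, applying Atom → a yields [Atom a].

Type
Prod -> Type
Prod × Atom -> Type
Atom × Atom -> Type
int × Atom -> Type
int × a -> Type
int × a -> Prod
int × a -> Atom
int × a -> ( Type )
int × a -> ( Prod -> Type )
int × a -> ( Atom -> Type )
int × a -> ( a -> Type )
int × a -> ( a -> Prod )
int × a -> ( a -> Atom )
int × a -> ( a -> int )

[Type [Prod [Prod [Atom int]] × [Atom a]] -> [Type [Prod [Atom ( [Type [Prod [Atom a]] -> [Type [Prod [Atom int]]]] )]]]]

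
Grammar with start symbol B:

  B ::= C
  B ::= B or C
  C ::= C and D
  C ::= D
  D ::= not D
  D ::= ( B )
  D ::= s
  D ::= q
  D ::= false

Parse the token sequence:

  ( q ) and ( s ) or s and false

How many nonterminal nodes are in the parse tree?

16

[B [B [C [C [D ( [B [C [D q]]] )]] and [D ( [B [C [D s]]] )]]] or [C [C [D s]] and [D false]]]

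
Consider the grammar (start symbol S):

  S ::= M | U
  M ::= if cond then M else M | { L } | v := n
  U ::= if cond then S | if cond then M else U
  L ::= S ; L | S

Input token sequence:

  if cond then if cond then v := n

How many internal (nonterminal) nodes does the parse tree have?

[S [U if cond then [S [U if cond then [S [M v := n]]]]]]

6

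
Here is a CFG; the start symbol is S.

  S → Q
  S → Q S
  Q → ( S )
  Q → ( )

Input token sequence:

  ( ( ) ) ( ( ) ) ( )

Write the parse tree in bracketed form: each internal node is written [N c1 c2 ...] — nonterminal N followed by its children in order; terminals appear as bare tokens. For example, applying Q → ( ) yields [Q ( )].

[S [Q ( [S [Q ( )]] )] [S [Q ( [S [Q ( )]] )] [S [Q ( )]]]]

S
Q S
( S ) S
( Q ) S
( ( ) ) S
( ( ) ) Q S
( ( ) ) ( S ) S
( ( ) ) ( Q ) S
( ( ) ) ( ( ) ) S
( ( ) ) ( ( ) ) Q
( ( ) ) ( ( ) ) ( )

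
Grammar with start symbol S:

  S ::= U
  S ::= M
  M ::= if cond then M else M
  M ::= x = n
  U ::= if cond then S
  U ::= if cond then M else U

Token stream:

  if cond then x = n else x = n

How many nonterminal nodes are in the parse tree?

4

[S [M if cond then [M x = n] else [M x = n]]]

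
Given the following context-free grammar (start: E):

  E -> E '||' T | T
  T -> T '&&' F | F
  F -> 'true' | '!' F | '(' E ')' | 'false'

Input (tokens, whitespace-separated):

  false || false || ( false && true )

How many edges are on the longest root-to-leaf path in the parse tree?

[E [E [E [T [F false]]] || [T [F false]]] || [T [F ( [E [T [T [F false]] && [F true]]] )]]]

7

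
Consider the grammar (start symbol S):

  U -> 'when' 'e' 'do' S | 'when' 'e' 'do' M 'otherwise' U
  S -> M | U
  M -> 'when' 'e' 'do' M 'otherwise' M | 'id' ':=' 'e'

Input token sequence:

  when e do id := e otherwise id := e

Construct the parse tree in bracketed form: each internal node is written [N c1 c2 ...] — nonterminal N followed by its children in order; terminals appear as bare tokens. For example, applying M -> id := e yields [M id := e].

S
M
when e do M otherwise M
when e do id := e otherwise M
when e do id := e otherwise id := e

[S [M when e do [M id := e] otherwise [M id := e]]]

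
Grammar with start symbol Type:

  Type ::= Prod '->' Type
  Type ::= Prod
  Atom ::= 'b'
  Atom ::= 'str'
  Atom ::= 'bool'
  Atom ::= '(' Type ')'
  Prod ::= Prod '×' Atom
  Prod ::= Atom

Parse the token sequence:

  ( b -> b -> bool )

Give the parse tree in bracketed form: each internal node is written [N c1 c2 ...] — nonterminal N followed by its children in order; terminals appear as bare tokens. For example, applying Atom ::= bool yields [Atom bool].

[Type [Prod [Atom ( [Type [Prod [Atom b]] -> [Type [Prod [Atom b]] -> [Type [Prod [Atom bool]]]]] )]]]

Type
Prod
Atom
( Type )
( Prod -> Type )
( Atom -> Type )
( b -> Type )
( b -> Prod -> Type )
( b -> Atom -> Type )
( b -> b -> Type )
( b -> b -> Prod )
( b -> b -> Atom )
( b -> b -> bool )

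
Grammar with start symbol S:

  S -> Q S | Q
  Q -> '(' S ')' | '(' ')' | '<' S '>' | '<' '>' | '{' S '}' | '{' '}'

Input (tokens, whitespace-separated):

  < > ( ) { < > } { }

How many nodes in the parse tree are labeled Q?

[S [Q < >] [S [Q ( )] [S [Q { [S [Q < >]] }] [S [Q { }]]]]]

5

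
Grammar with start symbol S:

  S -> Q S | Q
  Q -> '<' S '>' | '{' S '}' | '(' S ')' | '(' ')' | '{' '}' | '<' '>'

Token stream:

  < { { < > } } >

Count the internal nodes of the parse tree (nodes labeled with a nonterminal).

8

[S [Q < [S [Q { [S [Q { [S [Q < >]] }]] }]] >]]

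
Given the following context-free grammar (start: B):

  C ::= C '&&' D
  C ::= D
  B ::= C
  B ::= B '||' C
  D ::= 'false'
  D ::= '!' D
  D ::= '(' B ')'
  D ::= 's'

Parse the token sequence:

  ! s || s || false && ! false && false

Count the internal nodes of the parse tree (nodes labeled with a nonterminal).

15

[B [B [B [C [D ! [D s]]]] || [C [D s]]] || [C [C [C [D false]] && [D ! [D false]]] && [D false]]]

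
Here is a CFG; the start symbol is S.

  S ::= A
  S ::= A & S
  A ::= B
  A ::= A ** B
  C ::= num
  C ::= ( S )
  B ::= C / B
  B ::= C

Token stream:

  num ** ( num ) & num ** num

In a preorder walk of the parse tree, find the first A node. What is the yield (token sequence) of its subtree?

num ** ( num )

[S [A [A [B [C num]]] ** [B [C ( [S [A [B [C num]]]] )]]] & [S [A [A [B [C num]]] ** [B [C num]]]]]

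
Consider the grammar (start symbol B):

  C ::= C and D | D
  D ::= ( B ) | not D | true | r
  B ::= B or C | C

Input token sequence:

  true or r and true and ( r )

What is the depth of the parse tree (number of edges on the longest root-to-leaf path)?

[B [B [C [D true]]] or [C [C [C [D r]] and [D true]] and [D ( [B [C [D r]]] )]]]

6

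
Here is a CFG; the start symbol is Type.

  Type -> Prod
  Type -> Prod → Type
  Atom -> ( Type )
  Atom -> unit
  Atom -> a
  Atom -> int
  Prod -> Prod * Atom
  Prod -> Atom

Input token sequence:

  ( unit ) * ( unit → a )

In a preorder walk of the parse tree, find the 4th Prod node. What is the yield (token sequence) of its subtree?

unit

[Type [Prod [Prod [Atom ( [Type [Prod [Atom unit]]] )]] * [Atom ( [Type [Prod [Atom unit]] → [Type [Prod [Atom a]]]] )]]]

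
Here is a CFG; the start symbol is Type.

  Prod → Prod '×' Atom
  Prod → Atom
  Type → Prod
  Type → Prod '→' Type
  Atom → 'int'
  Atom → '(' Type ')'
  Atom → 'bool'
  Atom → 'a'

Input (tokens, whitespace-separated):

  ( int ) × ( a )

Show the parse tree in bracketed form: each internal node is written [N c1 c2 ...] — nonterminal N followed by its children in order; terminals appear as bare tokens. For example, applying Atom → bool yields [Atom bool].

Type
Prod
Prod × Atom
Atom × Atom
( Type ) × Atom
( Prod ) × Atom
( Atom ) × Atom
( int ) × Atom
( int ) × ( Type )
( int ) × ( Prod )
( int ) × ( Atom )
( int ) × ( a )

[Type [Prod [Prod [Atom ( [Type [Prod [Atom int]]] )]] × [Atom ( [Type [Prod [Atom a]]] )]]]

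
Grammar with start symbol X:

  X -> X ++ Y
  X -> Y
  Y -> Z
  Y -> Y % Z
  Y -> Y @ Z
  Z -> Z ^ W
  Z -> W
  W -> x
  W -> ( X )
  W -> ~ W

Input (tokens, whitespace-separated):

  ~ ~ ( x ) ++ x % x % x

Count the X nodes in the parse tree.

3

[X [X [Y [Z [W ~ [W ~ [W ( [X [Y [Z [W x]]]] )]]]]]] ++ [Y [Y [Y [Z [W x]]] % [Z [W x]]] % [Z [W x]]]]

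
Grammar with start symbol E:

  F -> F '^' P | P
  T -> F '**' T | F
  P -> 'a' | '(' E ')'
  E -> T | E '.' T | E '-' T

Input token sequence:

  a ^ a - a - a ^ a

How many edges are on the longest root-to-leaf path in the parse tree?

7

[E [E [E [T [F [F [P a]] ^ [P a]]]] - [T [F [P a]]]] - [T [F [F [P a]] ^ [P a]]]]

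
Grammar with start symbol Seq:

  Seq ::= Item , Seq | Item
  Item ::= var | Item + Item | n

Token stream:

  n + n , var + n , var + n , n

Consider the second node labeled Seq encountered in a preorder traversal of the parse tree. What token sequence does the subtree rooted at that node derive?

[Seq [Item [Item n] + [Item n]] , [Seq [Item [Item var] + [Item n]] , [Seq [Item [Item var] + [Item n]] , [Seq [Item n]]]]]

var + n , var + n , n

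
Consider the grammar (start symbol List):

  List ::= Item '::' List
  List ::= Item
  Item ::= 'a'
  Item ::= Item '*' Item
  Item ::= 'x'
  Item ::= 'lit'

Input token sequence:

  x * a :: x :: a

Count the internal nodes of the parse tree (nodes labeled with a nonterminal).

[List [Item [Item x] * [Item a]] :: [List [Item x] :: [List [Item a]]]]

8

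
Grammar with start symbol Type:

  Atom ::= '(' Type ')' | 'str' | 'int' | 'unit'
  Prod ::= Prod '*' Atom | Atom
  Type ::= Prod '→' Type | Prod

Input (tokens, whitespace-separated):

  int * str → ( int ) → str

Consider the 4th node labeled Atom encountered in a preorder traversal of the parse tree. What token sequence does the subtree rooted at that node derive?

int

[Type [Prod [Prod [Atom int]] * [Atom str]] → [Type [Prod [Atom ( [Type [Prod [Atom int]]] )]] → [Type [Prod [Atom str]]]]]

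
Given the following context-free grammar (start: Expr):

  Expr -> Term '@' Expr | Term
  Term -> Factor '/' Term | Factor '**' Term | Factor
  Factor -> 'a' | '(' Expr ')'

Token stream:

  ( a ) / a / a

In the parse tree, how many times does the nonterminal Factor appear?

4

[Expr [Term [Factor ( [Expr [Term [Factor a]]] )] / [Term [Factor a] / [Term [Factor a]]]]]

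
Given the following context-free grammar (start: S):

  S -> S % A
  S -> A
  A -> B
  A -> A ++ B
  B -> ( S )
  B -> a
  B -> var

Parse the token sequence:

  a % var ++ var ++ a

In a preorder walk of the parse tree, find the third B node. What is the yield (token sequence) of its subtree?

var

[S [S [A [B a]]] % [A [A [A [B var]] ++ [B var]] ++ [B a]]]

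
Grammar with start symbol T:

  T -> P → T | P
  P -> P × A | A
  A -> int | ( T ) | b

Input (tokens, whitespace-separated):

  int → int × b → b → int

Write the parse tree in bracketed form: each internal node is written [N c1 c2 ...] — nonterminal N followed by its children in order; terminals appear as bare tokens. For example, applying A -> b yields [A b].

T
P → T
A → T
int → T
int → P → T
int → P × A → T
int → A × A → T
int → int × A → T
int → int × b → T
int → int × b → P → T
int → int × b → A → T
int → int × b → b → T
int → int × b → b → P
int → int × b → b → A
int → int × b → b → int

[T [P [A int]] → [T [P [P [A int]] × [A b]] → [T [P [A b]] → [T [P [A int]]]]]]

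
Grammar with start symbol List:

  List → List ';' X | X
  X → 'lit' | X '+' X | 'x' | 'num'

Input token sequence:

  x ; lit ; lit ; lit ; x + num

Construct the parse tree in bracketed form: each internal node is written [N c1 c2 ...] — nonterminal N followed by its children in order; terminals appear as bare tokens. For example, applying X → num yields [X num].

List
List ; X
List ; X ; X
List ; X ; X ; X
List ; X ; X ; X ; X
X ; X ; X ; X ; X
x ; X ; X ; X ; X
x ; lit ; X ; X ; X
x ; lit ; lit ; X ; X
x ; lit ; lit ; lit ; X
x ; lit ; lit ; lit ; X + X
x ; lit ; lit ; lit ; x + X
x ; lit ; lit ; lit ; x + num

[List [List [List [List [List [X x]] ; [X lit]] ; [X lit]] ; [X lit]] ; [X [X x] + [X num]]]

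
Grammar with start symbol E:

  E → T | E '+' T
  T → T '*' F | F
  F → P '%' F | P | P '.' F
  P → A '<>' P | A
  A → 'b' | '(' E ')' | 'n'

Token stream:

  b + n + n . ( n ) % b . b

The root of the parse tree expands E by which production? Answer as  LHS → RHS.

E → E '+' T

[E [E [E [T [F [P [A b]]]]] + [T [F [P [A n]]]]] + [T [F [P [A n]] . [F [P [A ( [E [T [F [P [A n]]]]] )]] % [F [P [A b]] . [F [P [A b]]]]]]]]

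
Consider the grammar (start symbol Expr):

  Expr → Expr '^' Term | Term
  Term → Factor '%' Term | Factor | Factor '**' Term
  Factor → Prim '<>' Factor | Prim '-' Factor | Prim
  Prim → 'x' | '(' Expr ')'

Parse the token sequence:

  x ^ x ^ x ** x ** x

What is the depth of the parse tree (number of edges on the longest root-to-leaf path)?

6

[Expr [Expr [Expr [Term [Factor [Prim x]]]] ^ [Term [Factor [Prim x]]]] ^ [Term [Factor [Prim x]] ** [Term [Factor [Prim x]] ** [Term [Factor [Prim x]]]]]]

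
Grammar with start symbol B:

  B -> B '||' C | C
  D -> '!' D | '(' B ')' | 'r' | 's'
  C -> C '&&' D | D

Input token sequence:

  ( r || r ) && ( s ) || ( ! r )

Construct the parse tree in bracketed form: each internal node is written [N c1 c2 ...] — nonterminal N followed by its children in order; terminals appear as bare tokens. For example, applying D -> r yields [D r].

[B [B [C [C [D ( [B [B [C [D r]]] || [C [D r]]] )]] && [D ( [B [C [D s]]] )]]] || [C [D ( [B [C [D ! [D r]]]] )]]]

B
B || C
C || C
C && D || C
D && D || C
( B ) && D || C
( B || C ) && D || C
( C || C ) && D || C
( D || C ) && D || C
( r || C ) && D || C
( r || D ) && D || C
( r || r ) && D || C
( r || r ) && ( B ) || C
( r || r ) && ( C ) || C
( r || r ) && ( D ) || C
( r || r ) && ( s ) || C
( r || r ) && ( s ) || D
( r || r ) && ( s ) || ( B )
( r || r ) && ( s ) || ( C )
( r || r ) && ( s ) || ( D )
( r || r ) && ( s ) || ( ! D )
( r || r ) && ( s ) || ( ! r )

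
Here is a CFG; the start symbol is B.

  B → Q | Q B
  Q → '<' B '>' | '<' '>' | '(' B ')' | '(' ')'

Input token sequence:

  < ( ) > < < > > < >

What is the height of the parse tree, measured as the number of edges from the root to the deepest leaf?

5

[B [Q < [B [Q ( )]] >] [B [Q < [B [Q < >]] >] [B [Q < >]]]]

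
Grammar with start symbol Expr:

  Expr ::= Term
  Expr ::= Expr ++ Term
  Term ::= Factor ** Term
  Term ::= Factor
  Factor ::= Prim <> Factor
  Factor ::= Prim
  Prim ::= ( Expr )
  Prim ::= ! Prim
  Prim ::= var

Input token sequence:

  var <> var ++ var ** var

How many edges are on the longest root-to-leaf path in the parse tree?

6

[Expr [Expr [Term [Factor [Prim var] <> [Factor [Prim var]]]]] ++ [Term [Factor [Prim var]] ** [Term [Factor [Prim var]]]]]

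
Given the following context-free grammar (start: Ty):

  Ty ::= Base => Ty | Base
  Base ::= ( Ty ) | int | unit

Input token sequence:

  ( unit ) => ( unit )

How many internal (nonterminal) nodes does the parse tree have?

8

[Ty [Base ( [Ty [Base unit]] )] => [Ty [Base ( [Ty [Base unit]] )]]]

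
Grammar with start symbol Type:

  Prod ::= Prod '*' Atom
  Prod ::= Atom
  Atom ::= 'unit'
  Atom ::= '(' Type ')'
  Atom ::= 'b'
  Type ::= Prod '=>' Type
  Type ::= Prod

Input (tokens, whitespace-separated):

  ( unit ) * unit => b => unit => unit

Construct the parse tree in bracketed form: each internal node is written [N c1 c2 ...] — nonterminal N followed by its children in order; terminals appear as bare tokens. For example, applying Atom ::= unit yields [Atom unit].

Type
Prod => Type
Prod * Atom => Type
Atom * Atom => Type
( Type ) * Atom => Type
( Prod ) * Atom => Type
( Atom ) * Atom => Type
( unit ) * Atom => Type
( unit ) * unit => Type
( unit ) * unit => Prod => Type
( unit ) * unit => Atom => Type
( unit ) * unit => b => Type
( unit ) * unit => b => Prod => Type
( unit ) * unit => b => Atom => Type
( unit ) * unit => b => unit => Type
( unit ) * unit => b => unit => Prod
( unit ) * unit => b => unit => Atom
( unit ) * unit => b => unit => unit

[Type [Prod [Prod [Atom ( [Type [Prod [Atom unit]]] )]] * [Atom unit]] => [Type [Prod [Atom b]] => [Type [Prod [Atom unit]] => [Type [Prod [Atom unit]]]]]]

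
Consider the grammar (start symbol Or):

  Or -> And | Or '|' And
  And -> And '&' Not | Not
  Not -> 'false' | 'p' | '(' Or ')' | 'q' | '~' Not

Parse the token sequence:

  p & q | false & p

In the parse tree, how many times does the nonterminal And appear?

4

[Or [Or [And [And [Not p]] & [Not q]]] | [And [And [Not false]] & [Not p]]]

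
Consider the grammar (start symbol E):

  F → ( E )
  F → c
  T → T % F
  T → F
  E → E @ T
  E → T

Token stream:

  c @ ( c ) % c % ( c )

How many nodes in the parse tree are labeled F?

[E [E [T [F c]]] @ [T [T [T [F ( [E [T [F c]]] )]] % [F c]] % [F ( [E [T [F c]]] )]]]

6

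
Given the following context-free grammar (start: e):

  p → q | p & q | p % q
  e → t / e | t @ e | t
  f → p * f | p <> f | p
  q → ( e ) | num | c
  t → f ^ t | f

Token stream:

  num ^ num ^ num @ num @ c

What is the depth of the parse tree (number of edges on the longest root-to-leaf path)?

7

[e [t [f [p [q num]]] ^ [t [f [p [q num]]] ^ [t [f [p [q num]]]]]] @ [e [t [f [p [q num]]]] @ [e [t [f [p [q c]]]]]]]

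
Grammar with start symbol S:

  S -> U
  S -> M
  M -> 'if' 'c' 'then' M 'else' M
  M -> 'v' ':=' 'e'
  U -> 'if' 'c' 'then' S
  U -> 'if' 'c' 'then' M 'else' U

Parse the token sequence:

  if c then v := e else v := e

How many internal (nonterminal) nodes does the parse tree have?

4

[S [M if c then [M v := e] else [M v := e]]]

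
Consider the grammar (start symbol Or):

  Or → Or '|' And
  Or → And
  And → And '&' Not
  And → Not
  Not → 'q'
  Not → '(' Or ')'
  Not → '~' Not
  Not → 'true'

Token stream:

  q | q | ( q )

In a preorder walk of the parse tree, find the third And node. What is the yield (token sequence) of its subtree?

[Or [Or [Or [And [Not q]]] | [And [Not q]]] | [And [Not ( [Or [And [Not q]]] )]]]

( q )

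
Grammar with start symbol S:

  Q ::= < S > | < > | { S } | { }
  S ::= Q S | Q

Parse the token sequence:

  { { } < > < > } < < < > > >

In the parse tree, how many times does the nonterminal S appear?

[S [Q { [S [Q { }] [S [Q < >] [S [Q < >]]]] }] [S [Q < [S [Q < [S [Q < >]] >]] >]]]

7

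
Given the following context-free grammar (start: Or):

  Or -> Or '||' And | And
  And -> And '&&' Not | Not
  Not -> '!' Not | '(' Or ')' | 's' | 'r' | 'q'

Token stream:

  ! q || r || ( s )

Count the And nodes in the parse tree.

4

[Or [Or [Or [And [Not ! [Not q]]]] || [And [Not r]]] || [And [Not ( [Or [And [Not s]]] )]]]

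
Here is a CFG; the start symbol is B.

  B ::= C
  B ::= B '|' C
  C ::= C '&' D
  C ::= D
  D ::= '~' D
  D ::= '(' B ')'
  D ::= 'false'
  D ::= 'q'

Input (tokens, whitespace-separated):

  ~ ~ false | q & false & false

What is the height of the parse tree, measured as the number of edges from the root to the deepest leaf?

6

[B [B [C [D ~ [D ~ [D false]]]]] | [C [C [C [D q]] & [D false]] & [D false]]]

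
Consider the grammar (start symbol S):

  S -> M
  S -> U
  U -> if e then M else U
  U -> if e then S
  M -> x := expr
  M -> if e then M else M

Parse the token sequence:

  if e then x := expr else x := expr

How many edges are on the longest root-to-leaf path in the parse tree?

[S [M if e then [M x := expr] else [M x := expr]]]

3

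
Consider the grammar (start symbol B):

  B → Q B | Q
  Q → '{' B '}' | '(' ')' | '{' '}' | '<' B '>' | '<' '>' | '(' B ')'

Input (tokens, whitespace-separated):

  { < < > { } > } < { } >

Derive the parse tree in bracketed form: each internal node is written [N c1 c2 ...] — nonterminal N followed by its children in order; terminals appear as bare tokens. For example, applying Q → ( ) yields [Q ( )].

B
Q B
{ B } B
{ Q } B
{ < B > } B
{ < Q B > } B
{ < < > B > } B
{ < < > Q > } B
{ < < > { } > } B
{ < < > { } > } Q
{ < < > { } > } < B >
{ < < > { } > } < Q >
{ < < > { } > } < { } >

[B [Q { [B [Q < [B [Q < >] [B [Q { }]]] >]] }] [B [Q < [B [Q { }]] >]]]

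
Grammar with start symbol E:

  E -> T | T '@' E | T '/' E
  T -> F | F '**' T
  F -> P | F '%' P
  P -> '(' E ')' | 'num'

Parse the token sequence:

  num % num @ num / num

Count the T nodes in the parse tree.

[E [T [F [F [P num]] % [P num]]] @ [E [T [F [P num]]] / [E [T [F [P num]]]]]]

3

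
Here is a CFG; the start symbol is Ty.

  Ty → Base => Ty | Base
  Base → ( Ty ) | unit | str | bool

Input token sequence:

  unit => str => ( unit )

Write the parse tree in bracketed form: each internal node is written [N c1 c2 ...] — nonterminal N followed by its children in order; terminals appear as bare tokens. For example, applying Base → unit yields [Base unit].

[Ty [Base unit] => [Ty [Base str] => [Ty [Base ( [Ty [Base unit]] )]]]]

Ty
Base => Ty
unit => Ty
unit => Base => Ty
unit => str => Ty
unit => str => Base
unit => str => ( Ty )
unit => str => ( Base )
unit => str => ( unit )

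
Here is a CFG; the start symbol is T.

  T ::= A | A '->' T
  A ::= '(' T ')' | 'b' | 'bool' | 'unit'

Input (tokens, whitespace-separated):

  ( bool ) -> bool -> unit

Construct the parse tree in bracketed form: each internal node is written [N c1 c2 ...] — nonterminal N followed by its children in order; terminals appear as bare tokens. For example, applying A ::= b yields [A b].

T
A -> T
( T ) -> T
( A ) -> T
( bool ) -> T
( bool ) -> A -> T
( bool ) -> bool -> T
( bool ) -> bool -> A
( bool ) -> bool -> unit

[T [A ( [T [A bool]] )] -> [T [A bool] -> [T [A unit]]]]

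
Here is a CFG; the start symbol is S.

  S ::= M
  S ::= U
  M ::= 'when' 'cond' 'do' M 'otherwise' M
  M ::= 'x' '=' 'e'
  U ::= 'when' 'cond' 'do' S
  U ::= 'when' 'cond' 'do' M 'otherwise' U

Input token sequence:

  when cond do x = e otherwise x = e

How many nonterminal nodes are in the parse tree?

4

[S [M when cond do [M x = e] otherwise [M x = e]]]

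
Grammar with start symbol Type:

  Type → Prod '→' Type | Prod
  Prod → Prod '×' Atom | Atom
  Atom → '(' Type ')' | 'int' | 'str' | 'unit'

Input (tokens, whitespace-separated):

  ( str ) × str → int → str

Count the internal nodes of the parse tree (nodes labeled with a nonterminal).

[Type [Prod [Prod [Atom ( [Type [Prod [Atom str]]] )]] × [Atom str]] → [Type [Prod [Atom int]] → [Type [Prod [Atom str]]]]]

14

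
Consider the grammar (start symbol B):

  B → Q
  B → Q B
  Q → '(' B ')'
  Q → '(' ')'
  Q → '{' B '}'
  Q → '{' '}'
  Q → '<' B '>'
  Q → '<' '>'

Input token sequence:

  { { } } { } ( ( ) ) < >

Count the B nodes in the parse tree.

6

[B [Q { [B [Q { }]] }] [B [Q { }] [B [Q ( [B [Q ( )]] )] [B [Q < >]]]]]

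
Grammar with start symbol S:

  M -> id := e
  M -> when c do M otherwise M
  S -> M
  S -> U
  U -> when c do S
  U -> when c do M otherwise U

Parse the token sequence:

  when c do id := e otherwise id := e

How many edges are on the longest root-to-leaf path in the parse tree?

3

[S [M when c do [M id := e] otherwise [M id := e]]]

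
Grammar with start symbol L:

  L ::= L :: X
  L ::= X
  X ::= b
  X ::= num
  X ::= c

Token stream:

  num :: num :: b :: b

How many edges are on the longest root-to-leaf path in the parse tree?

[L [L [L [L [X num]] :: [X num]] :: [X b]] :: [X b]]

5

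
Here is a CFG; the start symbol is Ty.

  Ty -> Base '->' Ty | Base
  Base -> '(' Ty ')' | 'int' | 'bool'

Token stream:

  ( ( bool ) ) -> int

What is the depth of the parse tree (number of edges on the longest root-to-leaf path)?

[Ty [Base ( [Ty [Base ( [Ty [Base bool]] )]] )] -> [Ty [Base int]]]

6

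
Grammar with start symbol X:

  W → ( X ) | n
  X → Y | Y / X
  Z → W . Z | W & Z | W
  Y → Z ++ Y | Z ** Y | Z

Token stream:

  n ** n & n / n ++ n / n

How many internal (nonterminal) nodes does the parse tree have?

20

[X [Y [Z [W n]] ** [Y [Z [W n] & [Z [W n]]]]] / [X [Y [Z [W n]] ++ [Y [Z [W n]]]] / [X [Y [Z [W n]]]]]]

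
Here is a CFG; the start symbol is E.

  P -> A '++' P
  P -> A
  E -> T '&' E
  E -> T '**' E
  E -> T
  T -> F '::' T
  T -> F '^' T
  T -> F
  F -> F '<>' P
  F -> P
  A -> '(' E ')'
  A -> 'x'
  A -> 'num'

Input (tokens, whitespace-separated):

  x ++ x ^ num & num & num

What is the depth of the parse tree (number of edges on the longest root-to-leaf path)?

7

[E [T [F [P [A x] ++ [P [A x]]]] ^ [T [F [P [A num]]]]] & [E [T [F [P [A num]]]] & [E [T [F [P [A num]]]]]]]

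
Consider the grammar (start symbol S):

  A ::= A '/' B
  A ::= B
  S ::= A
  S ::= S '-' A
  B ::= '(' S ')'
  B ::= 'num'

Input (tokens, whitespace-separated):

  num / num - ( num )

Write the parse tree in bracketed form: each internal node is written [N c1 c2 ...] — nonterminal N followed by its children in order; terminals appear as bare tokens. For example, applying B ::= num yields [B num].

S
S - A
A - A
A / B - A
B / B - A
num / B - A
num / num - A
num / num - B
num / num - ( S )
num / num - ( A )
num / num - ( B )
num / num - ( num )

[S [S [A [A [B num]] / [B num]]] - [A [B ( [S [A [B num]]] )]]]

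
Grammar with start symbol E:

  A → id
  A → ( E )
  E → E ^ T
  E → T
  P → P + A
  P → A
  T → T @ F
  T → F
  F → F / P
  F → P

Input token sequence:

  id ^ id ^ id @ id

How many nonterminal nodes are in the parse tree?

19

[E [E [E [T [F [P [A id]]]]] ^ [T [F [P [A id]]]]] ^ [T [T [F [P [A id]]]] @ [F [P [A id]]]]]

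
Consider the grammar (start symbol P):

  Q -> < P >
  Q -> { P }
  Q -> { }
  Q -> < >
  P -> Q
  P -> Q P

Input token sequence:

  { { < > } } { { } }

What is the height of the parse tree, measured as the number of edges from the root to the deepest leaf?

[P [Q { [P [Q { [P [Q < >]] }]] }] [P [Q { [P [Q { }]] }]]]

6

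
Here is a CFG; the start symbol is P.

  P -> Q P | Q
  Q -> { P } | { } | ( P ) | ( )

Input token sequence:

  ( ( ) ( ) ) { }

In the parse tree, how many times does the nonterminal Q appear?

4

[P [Q ( [P [Q ( )] [P [Q ( )]]] )] [P [Q { }]]]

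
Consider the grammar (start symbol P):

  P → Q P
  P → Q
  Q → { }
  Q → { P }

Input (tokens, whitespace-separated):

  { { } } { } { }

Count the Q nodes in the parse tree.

[P [Q { [P [Q { }]] }] [P [Q { }] [P [Q { }]]]]

4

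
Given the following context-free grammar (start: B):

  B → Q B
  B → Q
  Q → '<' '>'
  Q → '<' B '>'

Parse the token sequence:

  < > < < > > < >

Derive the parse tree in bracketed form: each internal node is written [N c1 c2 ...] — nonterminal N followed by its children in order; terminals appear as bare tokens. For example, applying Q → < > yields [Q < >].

B
Q B
< > B
< > Q B
< > < B > B
< > < Q > B
< > < < > > B
< > < < > > Q
< > < < > > < >

[B [Q < >] [B [Q < [B [Q < >]] >] [B [Q < >]]]]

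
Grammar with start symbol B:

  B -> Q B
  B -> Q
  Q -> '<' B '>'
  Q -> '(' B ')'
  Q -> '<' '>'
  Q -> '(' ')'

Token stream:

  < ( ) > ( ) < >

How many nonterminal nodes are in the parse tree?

8

[B [Q < [B [Q ( )]] >] [B [Q ( )] [B [Q < >]]]]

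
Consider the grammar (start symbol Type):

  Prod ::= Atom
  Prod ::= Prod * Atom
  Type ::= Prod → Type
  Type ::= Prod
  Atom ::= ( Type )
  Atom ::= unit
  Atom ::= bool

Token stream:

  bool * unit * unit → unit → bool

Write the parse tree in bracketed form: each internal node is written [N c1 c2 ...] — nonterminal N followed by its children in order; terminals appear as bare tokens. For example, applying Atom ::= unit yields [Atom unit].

[Type [Prod [Prod [Prod [Atom bool]] * [Atom unit]] * [Atom unit]] → [Type [Prod [Atom unit]] → [Type [Prod [Atom bool]]]]]

Type
Prod → Type
Prod * Atom → Type
Prod * Atom * Atom → Type
Atom * Atom * Atom → Type
bool * Atom * Atom → Type
bool * unit * Atom → Type
bool * unit * unit → Type
bool * unit * unit → Prod → Type
bool * unit * unit → Atom → Type
bool * unit * unit → unit → Type
bool * unit * unit → unit → Prod
bool * unit * unit → unit → Atom
bool * unit * unit → unit → bool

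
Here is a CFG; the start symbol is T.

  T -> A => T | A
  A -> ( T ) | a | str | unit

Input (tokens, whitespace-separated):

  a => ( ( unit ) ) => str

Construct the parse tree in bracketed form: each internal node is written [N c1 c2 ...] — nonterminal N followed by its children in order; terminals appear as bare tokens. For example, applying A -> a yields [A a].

T
A => T
a => T
a => A => T
a => ( T ) => T
a => ( A ) => T
a => ( ( T ) ) => T
a => ( ( A ) ) => T
a => ( ( unit ) ) => T
a => ( ( unit ) ) => A
a => ( ( unit ) ) => str

[T [A a] => [T [A ( [T [A ( [T [A unit]] )]] )] => [T [A str]]]]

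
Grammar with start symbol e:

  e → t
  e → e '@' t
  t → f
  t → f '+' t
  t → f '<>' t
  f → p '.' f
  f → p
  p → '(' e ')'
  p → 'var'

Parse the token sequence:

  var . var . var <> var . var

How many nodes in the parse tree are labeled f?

5

[e [t [f [p var] . [f [p var] . [f [p var]]]] <> [t [f [p var] . [f [p var]]]]]]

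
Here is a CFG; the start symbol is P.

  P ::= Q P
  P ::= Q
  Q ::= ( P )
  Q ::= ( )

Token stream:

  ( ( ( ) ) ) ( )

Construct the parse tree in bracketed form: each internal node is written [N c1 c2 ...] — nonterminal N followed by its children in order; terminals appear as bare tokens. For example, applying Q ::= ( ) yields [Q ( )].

P
Q P
( P ) P
( Q ) P
( ( P ) ) P
( ( Q ) ) P
( ( ( ) ) ) P
( ( ( ) ) ) Q
( ( ( ) ) ) ( )

[P [Q ( [P [Q ( [P [Q ( )]] )]] )] [P [Q ( )]]]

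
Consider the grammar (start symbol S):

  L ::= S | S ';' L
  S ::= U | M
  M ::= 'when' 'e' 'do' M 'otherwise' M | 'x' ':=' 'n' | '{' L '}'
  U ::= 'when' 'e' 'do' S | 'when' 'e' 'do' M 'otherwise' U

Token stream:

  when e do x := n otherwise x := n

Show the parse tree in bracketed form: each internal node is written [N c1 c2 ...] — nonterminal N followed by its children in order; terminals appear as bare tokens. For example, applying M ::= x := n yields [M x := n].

[S [M when e do [M x := n] otherwise [M x := n]]]

S
M
when e do M otherwise M
when e do x := n otherwise M
when e do x := n otherwise x := n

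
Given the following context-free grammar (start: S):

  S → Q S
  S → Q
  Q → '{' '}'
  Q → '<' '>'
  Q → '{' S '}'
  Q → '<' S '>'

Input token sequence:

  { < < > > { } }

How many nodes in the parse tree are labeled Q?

[S [Q { [S [Q < [S [Q < >]] >] [S [Q { }]]] }]]

4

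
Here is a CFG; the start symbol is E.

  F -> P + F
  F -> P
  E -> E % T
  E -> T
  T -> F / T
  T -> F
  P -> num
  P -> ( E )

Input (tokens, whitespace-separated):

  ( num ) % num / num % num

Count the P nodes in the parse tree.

[E [E [E [T [F [P ( [E [T [F [P num]]]] )]]]] % [T [F [P num]] / [T [F [P num]]]]] % [T [F [P num]]]]

5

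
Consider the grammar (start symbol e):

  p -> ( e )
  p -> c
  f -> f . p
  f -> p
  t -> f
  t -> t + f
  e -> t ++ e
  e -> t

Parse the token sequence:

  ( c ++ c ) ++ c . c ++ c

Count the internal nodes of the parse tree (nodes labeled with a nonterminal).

[e [t [f [p ( [e [t [f [p c]]] ++ [e [t [f [p c]]]]] )]]] ++ [e [t [f [f [p c]] . [p c]]] ++ [e [t [f [p c]]]]]]

22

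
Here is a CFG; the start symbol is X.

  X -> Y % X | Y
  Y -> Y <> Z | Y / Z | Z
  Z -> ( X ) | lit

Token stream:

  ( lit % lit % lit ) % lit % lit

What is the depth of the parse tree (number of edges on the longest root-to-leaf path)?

[X [Y [Z ( [X [Y [Z lit]] % [X [Y [Z lit]] % [X [Y [Z lit]]]]] )]] % [X [Y [Z lit]] % [X [Y [Z lit]]]]]

8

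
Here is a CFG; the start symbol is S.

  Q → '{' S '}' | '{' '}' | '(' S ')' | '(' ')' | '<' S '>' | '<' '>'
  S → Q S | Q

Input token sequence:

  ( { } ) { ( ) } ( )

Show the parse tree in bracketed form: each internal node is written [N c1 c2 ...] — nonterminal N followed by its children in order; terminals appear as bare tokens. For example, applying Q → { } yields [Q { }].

[S [Q ( [S [Q { }]] )] [S [Q { [S [Q ( )]] }] [S [Q ( )]]]]

S
Q S
( S ) S
( Q ) S
( { } ) S
( { } ) Q S
( { } ) { S } S
( { } ) { Q } S
( { } ) { ( ) } S
( { } ) { ( ) } Q
( { } ) { ( ) } ( )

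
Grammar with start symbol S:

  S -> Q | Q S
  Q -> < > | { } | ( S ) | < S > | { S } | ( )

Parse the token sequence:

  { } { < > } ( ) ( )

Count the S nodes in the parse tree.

[S [Q { }] [S [Q { [S [Q < >]] }] [S [Q ( )] [S [Q ( )]]]]]

5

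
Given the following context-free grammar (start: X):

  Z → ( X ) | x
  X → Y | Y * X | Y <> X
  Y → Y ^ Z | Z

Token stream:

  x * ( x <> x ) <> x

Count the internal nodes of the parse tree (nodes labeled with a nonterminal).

[X [Y [Z x]] * [X [Y [Z ( [X [Y [Z x]] <> [X [Y [Z x]]]] )]] <> [X [Y [Z x]]]]]

15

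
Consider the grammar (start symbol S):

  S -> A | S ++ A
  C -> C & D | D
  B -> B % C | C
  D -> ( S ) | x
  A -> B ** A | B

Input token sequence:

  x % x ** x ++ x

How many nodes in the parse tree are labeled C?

4

[S [S [A [B [B [C [D x]]] % [C [D x]]] ** [A [B [C [D x]]]]]] ++ [A [B [C [D x]]]]]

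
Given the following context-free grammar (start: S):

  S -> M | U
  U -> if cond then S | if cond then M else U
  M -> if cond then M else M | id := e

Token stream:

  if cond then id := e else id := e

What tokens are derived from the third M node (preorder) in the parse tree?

id := e

[S [M if cond then [M id := e] else [M id := e]]]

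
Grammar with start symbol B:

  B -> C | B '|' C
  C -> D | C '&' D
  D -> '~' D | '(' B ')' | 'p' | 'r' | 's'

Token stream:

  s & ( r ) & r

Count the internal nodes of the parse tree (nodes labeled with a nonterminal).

10

[B [C [C [C [D s]] & [D ( [B [C [D r]]] )]] & [D r]]]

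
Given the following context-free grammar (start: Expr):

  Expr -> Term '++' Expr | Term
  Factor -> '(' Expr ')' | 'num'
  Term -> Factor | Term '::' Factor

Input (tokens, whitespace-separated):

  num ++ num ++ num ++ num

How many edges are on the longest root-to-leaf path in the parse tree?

6

[Expr [Term [Factor num]] ++ [Expr [Term [Factor num]] ++ [Expr [Term [Factor num]] ++ [Expr [Term [Factor num]]]]]]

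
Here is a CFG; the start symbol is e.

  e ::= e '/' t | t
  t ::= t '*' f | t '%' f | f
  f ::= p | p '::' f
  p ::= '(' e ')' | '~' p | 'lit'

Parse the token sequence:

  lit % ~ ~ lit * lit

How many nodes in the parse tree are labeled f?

[e [t [t [t [f [p lit]]] % [f [p ~ [p ~ [p lit]]]]] * [f [p lit]]]]

3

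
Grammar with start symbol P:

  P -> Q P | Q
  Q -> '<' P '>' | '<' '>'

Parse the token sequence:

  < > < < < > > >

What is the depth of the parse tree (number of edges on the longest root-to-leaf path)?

7

[P [Q < >] [P [Q < [P [Q < [P [Q < >]] >]] >]]]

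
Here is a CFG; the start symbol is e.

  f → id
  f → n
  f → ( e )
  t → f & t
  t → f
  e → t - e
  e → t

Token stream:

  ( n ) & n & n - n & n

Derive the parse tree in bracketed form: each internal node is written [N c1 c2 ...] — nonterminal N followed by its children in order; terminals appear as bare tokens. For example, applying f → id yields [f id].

[e [t [f ( [e [t [f n]]] )] & [t [f n] & [t [f n]]]] - [e [t [f n] & [t [f n]]]]]

e
t - e
f & t - e
( e ) & t - e
( t ) & t - e
( f ) & t - e
( n ) & t - e
( n ) & f & t - e
( n ) & n & t - e
( n ) & n & f - e
( n ) & n & n - e
( n ) & n & n - t
( n ) & n & n - f & t
( n ) & n & n - n & t
( n ) & n & n - n & f
( n ) & n & n - n & n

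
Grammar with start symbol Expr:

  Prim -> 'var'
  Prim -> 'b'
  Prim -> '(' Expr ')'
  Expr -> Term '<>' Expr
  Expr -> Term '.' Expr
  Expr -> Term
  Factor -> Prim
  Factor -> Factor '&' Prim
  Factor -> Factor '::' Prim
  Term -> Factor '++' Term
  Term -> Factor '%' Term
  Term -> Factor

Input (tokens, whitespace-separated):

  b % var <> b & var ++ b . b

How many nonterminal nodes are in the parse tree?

20

[Expr [Term [Factor [Prim b]] % [Term [Factor [Prim var]]]] <> [Expr [Term [Factor [Factor [Prim b]] & [Prim var]] ++ [Term [Factor [Prim b]]]] . [Expr [Term [Factor [Prim b]]]]]]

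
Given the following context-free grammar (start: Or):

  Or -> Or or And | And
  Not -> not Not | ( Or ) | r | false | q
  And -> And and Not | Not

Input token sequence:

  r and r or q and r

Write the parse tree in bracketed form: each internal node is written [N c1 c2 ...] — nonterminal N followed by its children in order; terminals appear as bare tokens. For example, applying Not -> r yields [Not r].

Or
Or or And
And or And
And and Not or And
Not and Not or And
r and Not or And
r and r or And
r and r or And and Not
r and r or Not and Not
r and r or q and Not
r and r or q and r

[Or [Or [And [And [Not r]] and [Not r]]] or [And [And [Not q]] and [Not r]]]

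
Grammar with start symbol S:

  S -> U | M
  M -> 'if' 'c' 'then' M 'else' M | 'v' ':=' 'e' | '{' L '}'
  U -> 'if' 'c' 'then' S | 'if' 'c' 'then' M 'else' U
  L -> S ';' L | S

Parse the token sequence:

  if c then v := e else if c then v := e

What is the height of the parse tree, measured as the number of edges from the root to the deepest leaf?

5

[S [U if c then [M v := e] else [U if c then [S [M v := e]]]]]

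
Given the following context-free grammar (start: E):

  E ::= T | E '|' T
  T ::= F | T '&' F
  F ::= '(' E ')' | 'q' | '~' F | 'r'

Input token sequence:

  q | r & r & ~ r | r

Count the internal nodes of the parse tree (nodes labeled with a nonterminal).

14

[E [E [E [T [F q]]] | [T [T [T [F r]] & [F r]] & [F ~ [F r]]]] | [T [F r]]]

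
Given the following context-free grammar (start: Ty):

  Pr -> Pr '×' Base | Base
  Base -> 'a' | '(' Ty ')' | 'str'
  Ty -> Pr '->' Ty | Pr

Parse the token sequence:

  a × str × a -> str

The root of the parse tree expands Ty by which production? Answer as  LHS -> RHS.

Ty -> Pr '->' Ty

[Ty [Pr [Pr [Pr [Base a]] × [Base str]] × [Base a]] -> [Ty [Pr [Base str]]]]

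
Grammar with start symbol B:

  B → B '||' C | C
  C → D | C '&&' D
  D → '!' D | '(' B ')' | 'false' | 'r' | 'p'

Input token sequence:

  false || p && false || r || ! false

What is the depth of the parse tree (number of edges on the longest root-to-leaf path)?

6

[B [B [B [B [C [D false]]] || [C [C [D p]] && [D false]]] || [C [D r]]] || [C [D ! [D false]]]]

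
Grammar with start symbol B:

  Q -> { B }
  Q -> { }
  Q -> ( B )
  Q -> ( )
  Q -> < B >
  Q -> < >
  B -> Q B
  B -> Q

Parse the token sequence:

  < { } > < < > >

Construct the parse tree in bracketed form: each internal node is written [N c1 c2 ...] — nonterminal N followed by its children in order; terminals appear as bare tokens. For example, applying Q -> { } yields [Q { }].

B
Q B
< B > B
< Q > B
< { } > B
< { } > Q
< { } > < B >
< { } > < Q >
< { } > < < > >

[B [Q < [B [Q { }]] >] [B [Q < [B [Q < >]] >]]]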